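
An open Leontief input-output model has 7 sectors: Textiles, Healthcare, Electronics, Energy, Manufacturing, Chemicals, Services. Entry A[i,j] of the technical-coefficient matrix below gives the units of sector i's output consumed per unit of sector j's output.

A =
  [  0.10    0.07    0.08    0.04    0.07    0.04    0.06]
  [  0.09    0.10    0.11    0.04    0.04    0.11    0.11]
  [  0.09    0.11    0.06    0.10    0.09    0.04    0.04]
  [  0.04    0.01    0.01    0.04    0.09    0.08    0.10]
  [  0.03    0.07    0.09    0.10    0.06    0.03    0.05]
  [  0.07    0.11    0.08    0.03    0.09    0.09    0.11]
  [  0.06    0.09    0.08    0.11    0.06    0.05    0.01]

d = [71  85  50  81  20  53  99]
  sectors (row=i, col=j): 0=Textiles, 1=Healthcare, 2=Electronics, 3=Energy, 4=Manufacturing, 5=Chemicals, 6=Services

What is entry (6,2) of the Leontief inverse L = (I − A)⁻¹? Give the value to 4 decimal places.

Form M = I − A:
  [  0.90   -0.07   -0.08   -0.04   -0.07   -0.04   -0.06]
  [ -0.09    0.90   -0.11   -0.04   -0.04   -0.11   -0.11]
  [ -0.09   -0.11    0.94   -0.10   -0.09   -0.04   -0.04]
  [ -0.04   -0.01   -0.01    0.96   -0.09   -0.08   -0.10]
  [ -0.03   -0.07   -0.09   -0.10    0.94   -0.03   -0.05]
  [ -0.07   -0.11   -0.08   -0.03   -0.09    0.91   -0.11]
  [ -0.06   -0.09   -0.08   -0.11   -0.06   -0.05    0.99]
Leontief inverse L = M⁻¹:
  [  1.1646    0.1438    0.1481    0.1005    0.1334    0.0949    0.1200]
  [  0.1772    1.2026    0.2013    0.1193    0.1252    0.1872    0.1917]
  [  0.1612    0.1902    1.1358    0.1662    0.1622    0.1062    0.1136]
  [  0.0855    0.0671    0.0631    1.0898    0.1407    0.1231    0.1460]
  [  0.0862    0.1346    0.1482    0.1563    1.1200    0.0832    0.1078]
  [  0.1513    0.2080    0.1697    0.1083    0.1701    1.1636    0.1879]
  [  0.1221    0.1595    0.1436    0.1664    0.1247    0.1088    1.0762]
Total output x = L · d:
  x_0 = 1.1646·71 + 0.1438·85 + 0.1481·50 + 0.1005·81 + 0.1334·20 + 0.0949·53 + 0.1200·99 = 130.0289
  x_1 = 0.1772·71 + 1.2026·85 + 0.2013·50 + 0.1193·81 + 0.1252·20 + 0.1872·53 + 0.1917·99 = 165.9318
  x_2 = 0.1612·71 + 0.1902·85 + 1.1358·50 + 0.1662·81 + 0.1622·20 + 0.1062·53 + 0.1136·99 = 117.9745
  x_3 = 0.0855·71 + 0.0671·85 + 0.0631·50 + 1.0898·81 + 0.1407·20 + 0.1231·53 + 0.1460·99 = 126.9969
  x_4 = 0.0862·71 + 0.1346·85 + 0.1482·50 + 0.1563·81 + 1.1200·20 + 0.0832·53 + 0.1078·99 = 75.1050
  x_5 = 0.1513·71 + 0.2080·85 + 0.1697·50 + 0.1083·81 + 0.1701·20 + 1.1636·53 + 0.1879·99 = 129.3496
  x_6 = 0.1221·71 + 0.1595·85 + 0.1436·50 + 0.1664·81 + 0.1247·20 + 0.1088·53 + 1.0762·99 = 157.6939

L[6,2] = 0.1436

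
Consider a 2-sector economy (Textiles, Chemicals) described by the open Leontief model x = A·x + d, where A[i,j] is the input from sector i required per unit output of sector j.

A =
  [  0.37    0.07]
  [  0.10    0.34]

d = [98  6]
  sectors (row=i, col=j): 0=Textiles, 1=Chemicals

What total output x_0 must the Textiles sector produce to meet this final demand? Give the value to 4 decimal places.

Form M = I − A:
  [  0.63   -0.07]
  [ -0.10    0.66]
Leontief inverse L = M⁻¹:
  [  1.6145    0.1712]
  [  0.2446    1.5411]
Total output x = L · d:
  x_0 = 1.6145·98 + 0.1712·6 = 159.2466
  x_1 = 0.2446·98 + 1.5411·6 = 33.2192

159.2466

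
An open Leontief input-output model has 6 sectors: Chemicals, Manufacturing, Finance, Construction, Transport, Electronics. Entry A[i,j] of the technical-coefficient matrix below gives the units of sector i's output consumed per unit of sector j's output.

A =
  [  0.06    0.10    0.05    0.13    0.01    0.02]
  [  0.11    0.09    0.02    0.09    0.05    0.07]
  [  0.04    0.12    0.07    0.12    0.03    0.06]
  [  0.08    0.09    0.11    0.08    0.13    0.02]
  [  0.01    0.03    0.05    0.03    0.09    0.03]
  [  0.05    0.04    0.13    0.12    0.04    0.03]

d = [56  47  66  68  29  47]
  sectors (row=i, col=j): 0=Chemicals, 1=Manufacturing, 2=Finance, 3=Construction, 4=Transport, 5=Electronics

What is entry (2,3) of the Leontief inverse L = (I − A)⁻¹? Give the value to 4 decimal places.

Form M = I − A:
  [  0.94   -0.10   -0.05   -0.13   -0.01   -0.02]
  [ -0.11    0.91   -0.02   -0.09   -0.05   -0.07]
  [ -0.04   -0.12    0.93   -0.12   -0.03   -0.06]
  [ -0.08   -0.09   -0.11    0.92   -0.13   -0.02]
  [ -0.01   -0.03   -0.05   -0.03    0.91   -0.03]
  [ -0.05   -0.04   -0.13   -0.12   -0.04    0.97]
Leontief inverse L = M⁻¹:
  [  1.1055    0.1567    0.0947    0.1916    0.0532    0.0456]
  [  0.1571    1.1486    0.0706    0.1595    0.0942    0.0967]
  [  0.0914    0.1839    1.1239    0.1920    0.0796    0.0911]
  [  0.1286    0.1584    0.1643    1.1550    0.1829    0.0537]
  [  0.0296    0.0583    0.0765    0.0622    1.1158    0.0453]
  [  0.0928    0.1021    0.1819    0.1876    0.0859    1.0580]
Total output x = L · d:
  x_0 = 1.1055·56 + 0.1567·47 + 0.0947·66 + 0.1916·68 + 0.0532·29 + 0.0456·47 = 92.2323
  x_1 = 0.1571·56 + 1.1486·47 + 0.0706·66 + 0.1595·68 + 0.0942·29 + 0.0967·47 = 85.5622
  x_2 = 0.0914·56 + 0.1839·47 + 1.1239·66 + 0.1920·68 + 0.0796·29 + 0.0911·47 = 107.5742
  x_3 = 0.1286·56 + 0.1584·47 + 0.1643·66 + 1.1550·68 + 0.1829·29 + 0.0537·47 = 111.8628
  x_4 = 0.0296·56 + 0.0583·47 + 0.0765·66 + 0.0622·68 + 1.1158·29 + 0.0453·47 = 48.1683
  x_5 = 0.0928·56 + 0.1021·47 + 0.1819·66 + 0.1876·68 + 0.0859·29 + 1.0580·47 = 86.9784

L[2,3] = 0.1920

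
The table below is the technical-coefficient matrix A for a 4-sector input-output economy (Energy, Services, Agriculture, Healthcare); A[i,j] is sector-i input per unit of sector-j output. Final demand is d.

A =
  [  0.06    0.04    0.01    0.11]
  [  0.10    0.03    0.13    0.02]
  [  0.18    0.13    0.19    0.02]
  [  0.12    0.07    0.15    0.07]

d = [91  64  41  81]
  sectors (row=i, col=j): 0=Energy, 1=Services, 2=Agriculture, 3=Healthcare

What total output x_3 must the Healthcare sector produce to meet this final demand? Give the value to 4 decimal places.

124.3643

Form M = I − A:
  [  0.94   -0.04   -0.01   -0.11]
  [ -0.10    0.97   -0.13   -0.02]
  [ -0.18   -0.13    0.81   -0.02]
  [ -0.12   -0.07   -0.15    0.93]
Leontief inverse L = M⁻¹:
  [  1.0963    0.0611    0.0478    0.1320]
  [  0.1537    1.0648    0.1811    0.0450]
  [  0.2732    0.1874    1.2798    0.0639]
  [  0.1971    0.1183    0.2262    1.1060]
Total output x = L · d:
  x_0 = 1.0963·91 + 0.0611·64 + 0.0478·41 + 0.1320·81 = 116.3331
  x_1 = 0.1537·91 + 1.0648·64 + 0.1811·41 + 0.0450·81 = 93.2014
  x_2 = 0.2732·91 + 0.1874·64 + 1.2798·41 + 0.0639·81 = 94.4981
  x_3 = 0.1971·91 + 0.1183·64 + 0.2262·41 + 1.1060·81 = 124.3643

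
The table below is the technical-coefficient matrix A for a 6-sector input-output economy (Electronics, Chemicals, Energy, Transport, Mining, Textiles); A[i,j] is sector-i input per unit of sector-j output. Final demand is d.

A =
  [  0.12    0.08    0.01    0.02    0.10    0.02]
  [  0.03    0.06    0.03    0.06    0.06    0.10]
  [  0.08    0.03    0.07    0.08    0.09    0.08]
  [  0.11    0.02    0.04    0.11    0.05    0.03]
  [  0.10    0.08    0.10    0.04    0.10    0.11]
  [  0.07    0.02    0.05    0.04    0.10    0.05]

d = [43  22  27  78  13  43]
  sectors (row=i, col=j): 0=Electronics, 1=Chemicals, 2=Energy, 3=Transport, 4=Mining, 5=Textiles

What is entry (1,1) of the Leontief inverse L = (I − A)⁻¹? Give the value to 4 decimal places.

Form M = I − A:
  [  0.88   -0.08   -0.01   -0.02   -0.10   -0.02]
  [ -0.03    0.94   -0.03   -0.06   -0.06   -0.10]
  [ -0.08   -0.03    0.93   -0.08   -0.09   -0.08]
  [ -0.11   -0.02   -0.04    0.89   -0.05   -0.03]
  [ -0.10   -0.08   -0.10   -0.04    0.90   -0.11]
  [ -0.07   -0.02   -0.05   -0.04   -0.10    0.95]
Leontief inverse L = M⁻¹:
  [  1.1715    0.1160    0.0377    0.0470    0.1508    0.0590]
  [  0.0767    1.0862    0.0586    0.0911    0.1070    0.1362]
  [  0.1450    0.0658    1.1071    0.1196    0.1517    0.1245]
  [  0.1670    0.0504    0.0666    1.1440    0.0990    0.0620]
  [  0.1753    0.1251    0.1452    0.0859    1.1769    0.1681]
  [  0.1210    0.0502    0.0804    0.0689    0.1494    1.0867]
Total output x = L · d:
  x_0 = 1.1715·43 + 0.1160·22 + 0.0377·27 + 0.0470·78 + 0.1508·13 + 0.0590·43 = 62.1050
  x_1 = 0.0767·43 + 1.0862·22 + 0.0586·27 + 0.0911·78 + 0.1070·13 + 0.1362·43 = 43.1327
  x_2 = 0.1450·43 + 0.0658·22 + 1.1071·27 + 0.1196·78 + 0.1517·13 + 0.1245·43 = 54.2312
  x_3 = 0.1670·43 + 0.0504·22 + 0.0666·27 + 1.1440·78 + 0.0990·13 + 0.0620·43 = 103.2707
  x_4 = 0.1753·43 + 0.1251·22 + 0.1452·27 + 0.0859·78 + 1.1769·13 + 0.1681·43 = 43.4361
  x_5 = 0.1210·43 + 0.0502·22 + 0.0804·27 + 0.0689·78 + 0.1494·13 + 1.0867·43 = 62.5221

L[1,1] = 1.0862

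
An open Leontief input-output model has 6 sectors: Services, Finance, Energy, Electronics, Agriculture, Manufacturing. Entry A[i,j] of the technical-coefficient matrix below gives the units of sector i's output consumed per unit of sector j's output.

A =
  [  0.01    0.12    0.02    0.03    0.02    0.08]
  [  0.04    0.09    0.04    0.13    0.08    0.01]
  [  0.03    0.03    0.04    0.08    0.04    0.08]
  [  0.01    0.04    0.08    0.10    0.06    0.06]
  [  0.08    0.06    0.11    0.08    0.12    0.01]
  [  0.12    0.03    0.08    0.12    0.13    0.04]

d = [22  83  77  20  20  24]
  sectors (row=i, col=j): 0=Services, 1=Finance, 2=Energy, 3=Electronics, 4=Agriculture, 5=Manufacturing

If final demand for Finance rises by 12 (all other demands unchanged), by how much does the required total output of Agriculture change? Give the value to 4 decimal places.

1.2569

Form M = I − A:
  [  0.99   -0.12   -0.02   -0.03   -0.02   -0.08]
  [ -0.04    0.91   -0.04   -0.13   -0.08   -0.01]
  [ -0.03   -0.03    0.96   -0.08   -0.04   -0.08]
  [ -0.01   -0.04   -0.08    0.90   -0.06   -0.06]
  [ -0.08   -0.06   -0.11   -0.08    0.88   -0.01]
  [ -0.12   -0.03   -0.08   -0.12   -0.13    0.96]
Leontief inverse L = M⁻¹:
  [  1.0350    0.1487    0.0492    0.0786    0.0590    0.0974]
  [  0.0646    1.1279    0.0816    0.1885    0.1260    0.0370]
  [  0.0550    0.0568    1.0734    0.1263    0.0791    0.1033]
  [  0.0370    0.0692    0.1190    1.1538    0.1040    0.0869]
  [  0.1105    0.1047    0.1565    0.1428    1.1718    0.0445]
  [  0.1556    0.0814    0.1342    0.1898    0.1896    1.0805]
Total output x = L · d:
  x_0 = 1.0350·22 + 0.1487·83 + 0.0492·77 + 0.0786·20 + 0.0590·20 + 0.0974·24 = 43.9854
  x_1 = 0.0646·22 + 1.1279·83 + 0.0816·77 + 0.1885·20 + 0.1260·20 + 0.0370·24 = 108.4995
  x_2 = 0.0550·22 + 0.0568·83 + 1.0734·77 + 0.1263·20 + 0.0791·20 + 0.1033·24 = 95.1623
  x_3 = 0.0370·22 + 0.0692·83 + 0.1190·77 + 1.1538·20 + 0.1040·20 + 0.0869·24 = 42.9635
  x_4 = 0.1105·22 + 0.1047·83 + 0.1565·77 + 0.1428·20 + 1.1718·20 + 0.0445·24 = 50.5387
  x_5 = 0.1556·22 + 0.0814·83 + 0.1342·77 + 0.1898·20 + 0.1896·20 + 1.0805·24 = 54.0332
Δx_4 = L[4,1] · Δd_1 = 0.1047 · 12 = 1.2569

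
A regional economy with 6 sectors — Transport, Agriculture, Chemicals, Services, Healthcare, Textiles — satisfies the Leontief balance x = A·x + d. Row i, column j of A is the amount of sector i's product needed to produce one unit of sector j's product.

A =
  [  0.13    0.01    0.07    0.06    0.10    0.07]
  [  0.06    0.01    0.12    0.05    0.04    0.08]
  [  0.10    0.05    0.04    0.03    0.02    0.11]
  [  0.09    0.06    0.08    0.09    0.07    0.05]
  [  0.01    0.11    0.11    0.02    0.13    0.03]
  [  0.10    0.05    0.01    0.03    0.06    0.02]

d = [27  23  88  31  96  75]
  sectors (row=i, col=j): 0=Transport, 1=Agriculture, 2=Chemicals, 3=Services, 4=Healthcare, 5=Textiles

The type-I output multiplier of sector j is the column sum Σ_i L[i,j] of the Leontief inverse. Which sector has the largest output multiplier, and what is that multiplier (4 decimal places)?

Form M = I − A:
  [  0.87   -0.01   -0.07   -0.06   -0.10   -0.07]
  [ -0.06    0.99   -0.12   -0.05   -0.04   -0.08]
  [ -0.10   -0.05    0.96   -0.03   -0.02   -0.11]
  [ -0.09   -0.06   -0.08    0.91   -0.07   -0.05]
  [ -0.01   -0.11   -0.11   -0.02    0.87   -0.03]
  [ -0.10   -0.05   -0.01   -0.03   -0.06    0.98]
Leontief inverse L = M⁻¹:
  [  1.1906    0.0467    0.1195    0.0921    0.1569    0.1118]
  [  0.1113    1.0381    0.1543    0.0750    0.0781    0.1162]
  [  0.1513    0.0730    1.0748    0.0554    0.0597    0.1421]
  [  0.1501    0.0945    0.1314    1.1241    0.1216    0.0943]
  [  0.0551    0.1456    0.1613    0.0451    1.1748    0.0722]
  [  0.1367    0.0703    0.0449    0.0510    0.0962    1.0465]
Total output x = L · d:
  x_0 = 1.1906·27 + 0.0467·23 + 0.1195·88 + 0.0921·31 + 0.1569·96 + 0.1118·75 = 70.0301
  x_1 = 0.1113·27 + 1.0381·23 + 0.1543·88 + 0.0750·31 + 0.0781·96 + 0.1162·75 = 59.0047
  x_2 = 0.1513·27 + 0.0730·23 + 1.0748·88 + 0.0554·31 + 0.0597·96 + 0.1421·75 = 118.4474
  x_3 = 0.1501·27 + 0.0945·23 + 0.1314·88 + 1.1241·31 + 0.1216·96 + 0.0943·75 = 71.3747
  x_4 = 0.0551·27 + 0.1456·23 + 0.1613·88 + 0.0451·31 + 1.1748·96 + 0.0722·75 = 138.6259
  x_5 = 0.1367·27 + 0.0703·23 + 0.0449·88 + 0.0510·31 + 0.0962·96 + 1.0465·75 = 98.5679
Output multipliers (column sums of L):
  Transport: 1.7951
  Agriculture: 1.4683
  Chemicals: 1.6861
  Services: 1.4428
  Healthcare: 1.6873
  Textiles: 1.5830

Transport (1.7951)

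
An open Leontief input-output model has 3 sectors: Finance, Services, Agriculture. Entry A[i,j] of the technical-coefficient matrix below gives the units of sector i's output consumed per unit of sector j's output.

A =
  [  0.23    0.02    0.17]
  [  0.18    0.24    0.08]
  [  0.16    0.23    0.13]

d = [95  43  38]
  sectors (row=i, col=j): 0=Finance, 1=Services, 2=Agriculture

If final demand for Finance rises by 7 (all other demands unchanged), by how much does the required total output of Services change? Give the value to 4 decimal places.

2.5564

Form M = I − A:
  [  0.77   -0.02   -0.17]
  [ -0.18    0.76   -0.08]
  [ -0.16   -0.23    0.87]
Leontief inverse L = M⁻¹:
  [  1.3858    0.1218    0.2820]
  [  0.3652    1.3856    0.1988]
  [  0.3514    0.3887    1.2538]
Total output x = L · d:
  x_0 = 1.3858·95 + 0.1218·43 + 0.2820·38 = 147.6010
  x_1 = 0.3652·95 + 1.3856·43 + 0.1988·38 = 101.8258
  x_2 = 0.3514·95 + 0.3887·43 + 1.2538·38 = 97.7426
Δx_1 = L[1,0] · Δd_0 = 0.3652 · 7 = 2.5564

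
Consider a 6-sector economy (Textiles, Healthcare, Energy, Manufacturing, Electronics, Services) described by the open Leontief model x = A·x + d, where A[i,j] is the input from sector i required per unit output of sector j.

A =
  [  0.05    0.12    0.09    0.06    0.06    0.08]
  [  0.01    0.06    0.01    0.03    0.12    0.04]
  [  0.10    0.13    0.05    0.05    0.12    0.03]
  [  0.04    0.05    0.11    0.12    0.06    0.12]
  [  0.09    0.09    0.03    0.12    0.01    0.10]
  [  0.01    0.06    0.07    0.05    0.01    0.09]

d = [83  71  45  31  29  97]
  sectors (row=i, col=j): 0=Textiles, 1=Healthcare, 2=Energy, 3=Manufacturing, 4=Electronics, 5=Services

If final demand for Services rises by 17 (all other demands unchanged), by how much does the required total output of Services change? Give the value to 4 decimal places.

Form M = I − A:
  [  0.95   -0.12   -0.09   -0.06   -0.06   -0.08]
  [ -0.01    0.94   -0.01   -0.03   -0.12   -0.04]
  [ -0.10   -0.13    0.95   -0.05   -0.12   -0.03]
  [ -0.04   -0.05   -0.11    0.88   -0.06   -0.12]
  [ -0.09   -0.09   -0.03   -0.12    0.99   -0.10]
  [ -0.01   -0.06   -0.07   -0.05   -0.01    0.91]
Leontief inverse L = M⁻¹:
  [  1.0850    0.1818    0.1309    0.1105    0.1117    0.1345]
  [  0.0320    1.0944    0.0323    0.0652    0.1432    0.0763]
  [  0.1388    0.1967    1.0923    0.1068    0.1720    0.0898]
  [  0.0807    0.1183    0.1629    1.1810    0.1124    0.1858]
  [  0.1186    0.1462    0.0775    0.1705    1.0563    0.1580]
  [  0.0304    0.0974    0.0974    0.0805    0.0417    1.1243]
Total output x = L · d:
  x_0 = 1.0850·83 + 0.1818·71 + 0.1309·45 + 0.1105·31 + 0.1117·29 + 0.1345·97 = 128.5666
  x_1 = 0.0320·83 + 1.0944·71 + 0.0323·45 + 0.0652·31 + 0.1432·29 + 0.0763·97 = 95.3928
  x_2 = 0.1388·83 + 0.1967·71 + 1.0923·45 + 0.1068·31 + 0.1720·29 + 0.0898·97 = 91.6477
  x_3 = 0.0807·83 + 0.1183·71 + 0.1629·45 + 1.1810·31 + 0.1124·29 + 0.1858·97 = 80.3188
  x_4 = 0.1186·83 + 0.1462·71 + 0.0775·45 + 0.1705·31 + 1.0563·29 + 0.1580·97 = 74.9518
  x_5 = 0.0304·83 + 0.0974·71 + 0.0974·45 + 0.0805·31 + 0.0417·29 + 1.1243·97 = 126.5825
Δx_5 = L[5,5] · Δd_5 = 1.1243 · 17 = 19.1125

19.1125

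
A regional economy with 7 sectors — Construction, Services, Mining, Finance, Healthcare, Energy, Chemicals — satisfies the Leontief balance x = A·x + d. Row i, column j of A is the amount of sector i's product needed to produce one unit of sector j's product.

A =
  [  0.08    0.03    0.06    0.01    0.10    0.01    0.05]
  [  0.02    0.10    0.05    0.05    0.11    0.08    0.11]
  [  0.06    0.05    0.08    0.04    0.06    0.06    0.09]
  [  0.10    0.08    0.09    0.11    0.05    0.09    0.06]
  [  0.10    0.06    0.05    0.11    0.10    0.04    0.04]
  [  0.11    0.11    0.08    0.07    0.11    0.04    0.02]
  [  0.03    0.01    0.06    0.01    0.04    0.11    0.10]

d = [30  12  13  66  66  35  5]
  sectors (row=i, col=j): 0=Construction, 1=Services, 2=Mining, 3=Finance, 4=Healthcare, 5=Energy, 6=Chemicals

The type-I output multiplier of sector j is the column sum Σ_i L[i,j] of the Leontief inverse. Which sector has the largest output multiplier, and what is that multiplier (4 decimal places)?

Form M = I − A:
  [  0.92   -0.03   -0.06   -0.01   -0.10   -0.01   -0.05]
  [ -0.02    0.90   -0.05   -0.05   -0.11   -0.08   -0.11]
  [ -0.06   -0.05    0.92   -0.04   -0.06   -0.06   -0.09]
  [ -0.10   -0.08   -0.09    0.89   -0.05   -0.09   -0.06]
  [ -0.10   -0.06   -0.05   -0.11    0.90   -0.04   -0.04]
  [ -0.11   -0.11   -0.08   -0.07   -0.11    0.96   -0.02]
  [ -0.03   -0.01   -0.06   -0.01   -0.04   -0.11    0.90]
Leontief inverse L = M⁻¹:
  [  1.1242    0.0633    0.0990    0.0438    0.1511    0.0440    0.0907]
  [  0.0881    1.1622    0.1139    0.1082    0.1908    0.1433    0.1772]
  [  0.1166    0.0977    1.1339    0.0835    0.1250    0.1099    0.1454]
  [  0.1794    0.1490    0.1642    1.1723    0.1391    0.1554    0.1324]
  [  0.1708    0.1181    0.1128    0.1678    1.1775    0.0950    0.1008]
  [  0.1829    0.1740    0.1460    0.1300    0.1966    1.0976    0.0878]
  [  0.0782    0.0497    0.1048    0.0446    0.0934    0.1505    1.1425]
Total output x = L · d:
  x_0 = 1.1242·30 + 0.0633·12 + 0.0990·13 + 0.0438·66 + 0.1511·66 + 0.0440·35 + 0.0907·5 = 50.6263
  x_1 = 0.0881·30 + 1.1622·12 + 0.1139·13 + 0.1082·66 + 0.1908·66 + 0.1433·35 + 0.1772·5 = 43.7110
  x_2 = 0.1166·30 + 0.0977·12 + 1.1339·13 + 0.0835·66 + 0.1250·66 + 0.1099·35 + 0.1454·5 = 37.7467
  x_3 = 0.1794·30 + 0.1490·12 + 0.1642·13 + 1.1723·66 + 0.1391·66 + 0.1554·35 + 0.1324·5 = 101.9561
  x_4 = 0.1708·30 + 0.1181·12 + 0.1128·13 + 0.1678·66 + 1.1775·66 + 0.0950·35 + 0.1008·5 = 100.6210
  x_5 = 0.1829·30 + 0.1740·12 + 0.1460·13 + 0.1300·66 + 0.1966·66 + 1.0976·35 + 0.0878·5 = 69.8853
  x_6 = 0.0782·30 + 0.0497·12 + 0.1048·13 + 0.0446·66 + 0.0934·66 + 0.1505·35 + 1.1425·5 = 24.3917
Output multipliers (column sums of L):
  Construction: 1.9402
  Services: 1.8141
  Mining: 1.8745
  Finance: 1.7502
  Healthcare: 2.0735
  Energy: 1.7957
  Chemicals: 1.8768

Healthcare (2.0735)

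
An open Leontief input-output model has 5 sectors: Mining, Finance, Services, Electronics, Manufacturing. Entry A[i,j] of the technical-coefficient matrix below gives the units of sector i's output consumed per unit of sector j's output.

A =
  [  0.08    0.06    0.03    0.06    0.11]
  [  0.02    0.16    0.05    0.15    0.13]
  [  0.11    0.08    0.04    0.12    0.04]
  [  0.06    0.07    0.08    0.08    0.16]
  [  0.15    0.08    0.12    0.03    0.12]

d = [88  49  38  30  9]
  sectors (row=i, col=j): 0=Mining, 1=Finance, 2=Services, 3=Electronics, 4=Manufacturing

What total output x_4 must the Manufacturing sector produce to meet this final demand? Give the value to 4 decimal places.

Form M = I − A:
  [  0.92   -0.06   -0.03   -0.06   -0.11]
  [ -0.02    0.84   -0.05   -0.15   -0.13]
  [ -0.11   -0.08    0.96   -0.12   -0.04]
  [ -0.06   -0.07   -0.08    0.92   -0.16]
  [ -0.15   -0.08   -0.12   -0.03    0.88]
Leontief inverse L = M⁻¹:
  [  1.1349    0.1143    0.0731    0.1081    0.1817]
  [  0.0965    1.2514    0.1183    0.2337    0.2448]
  [  0.1646    0.1417    1.0846    0.1793    0.1234]
  [  0.1355    0.1424    0.1387    1.1453    0.2525]
  [  0.2293    0.1574    0.1758    0.1032    1.2150]
Total output x = L · d:
  x_0 = 1.1349·88 + 0.1143·49 + 0.0731·38 + 0.1081·30 + 0.1817·9 = 113.1305
  x_1 = 0.0965·88 + 1.2514·49 + 0.1183·38 + 0.2337·30 + 0.2448·9 = 83.5222
  x_2 = 0.1646·88 + 0.1417·49 + 1.0846·38 + 0.1793·30 + 0.1234·9 = 69.1323
  x_3 = 0.1355·88 + 0.1424·49 + 0.1387·38 + 1.1453·30 + 0.2525·9 = 60.8061
  x_4 = 0.2293·88 + 0.1574·49 + 0.1758·38 + 0.1032·30 + 1.2150·9 = 48.6039

48.6039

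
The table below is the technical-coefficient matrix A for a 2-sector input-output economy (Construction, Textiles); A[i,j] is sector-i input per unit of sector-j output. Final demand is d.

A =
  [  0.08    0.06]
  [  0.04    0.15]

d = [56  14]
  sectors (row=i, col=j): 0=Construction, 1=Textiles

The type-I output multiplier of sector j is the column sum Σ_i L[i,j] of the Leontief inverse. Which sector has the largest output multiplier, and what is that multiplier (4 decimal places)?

Form M = I − A:
  [  0.92   -0.06]
  [ -0.04    0.85]
Leontief inverse L = M⁻¹:
  [  1.0903    0.0770]
  [  0.0513    1.1801]
Total output x = L · d:
  x_0 = 1.0903·56 + 0.0770·14 = 62.1344
  x_1 = 0.0513·56 + 1.1801·14 = 19.3946
Output multipliers (column sums of L):
  Construction: 1.1416
  Textiles: 1.2571

Textiles (1.2571)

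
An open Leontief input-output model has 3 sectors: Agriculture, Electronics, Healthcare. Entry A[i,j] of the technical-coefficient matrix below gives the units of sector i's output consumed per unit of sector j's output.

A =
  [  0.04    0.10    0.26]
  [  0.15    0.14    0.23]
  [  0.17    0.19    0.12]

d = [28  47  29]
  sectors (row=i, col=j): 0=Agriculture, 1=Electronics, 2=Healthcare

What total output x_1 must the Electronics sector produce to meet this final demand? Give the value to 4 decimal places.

Form M = I − A:
  [  0.96   -0.10   -0.26]
  [ -0.15    0.86   -0.23]
  [ -0.17   -0.19    0.88]
Leontief inverse L = M⁻¹:
  [  1.1464    0.2209    0.3964]
  [  0.2751    1.2870    0.4177]
  [  0.2808    0.3206    1.3031]
Total output x = L · d:
  x_0 = 1.1464·28 + 0.2209·47 + 0.3964·29 = 53.9769
  x_1 = 0.2751·28 + 1.2870·47 + 0.4177·29 = 80.3049
  x_2 = 0.2808·28 + 0.3206·47 + 1.3031·29 = 60.7205

80.3049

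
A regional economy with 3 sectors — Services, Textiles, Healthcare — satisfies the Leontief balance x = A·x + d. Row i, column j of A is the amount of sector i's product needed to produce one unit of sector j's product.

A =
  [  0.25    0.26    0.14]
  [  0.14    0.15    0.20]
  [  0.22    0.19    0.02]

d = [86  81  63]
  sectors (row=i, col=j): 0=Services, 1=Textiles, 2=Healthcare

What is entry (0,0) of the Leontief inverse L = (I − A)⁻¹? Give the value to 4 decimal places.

L[0,0] = 1.5311

Form M = I − A:
  [  0.75   -0.26   -0.14]
  [ -0.14    0.85   -0.20]
  [ -0.22   -0.19    0.98]
Leontief inverse L = M⁻¹:
  [  1.5311    0.5420    0.3293]
  [  0.3490    1.3562    0.3266]
  [  0.4114    0.3846    1.1577]
Total output x = L · d:
  x_0 = 1.5311·86 + 0.5420·81 + 0.3293·63 = 196.3207
  x_1 = 0.3490·86 + 1.3562·81 + 0.3266·63 = 160.4444
  x_2 = 0.4114·86 + 0.3846·81 + 1.1577·63 = 139.4643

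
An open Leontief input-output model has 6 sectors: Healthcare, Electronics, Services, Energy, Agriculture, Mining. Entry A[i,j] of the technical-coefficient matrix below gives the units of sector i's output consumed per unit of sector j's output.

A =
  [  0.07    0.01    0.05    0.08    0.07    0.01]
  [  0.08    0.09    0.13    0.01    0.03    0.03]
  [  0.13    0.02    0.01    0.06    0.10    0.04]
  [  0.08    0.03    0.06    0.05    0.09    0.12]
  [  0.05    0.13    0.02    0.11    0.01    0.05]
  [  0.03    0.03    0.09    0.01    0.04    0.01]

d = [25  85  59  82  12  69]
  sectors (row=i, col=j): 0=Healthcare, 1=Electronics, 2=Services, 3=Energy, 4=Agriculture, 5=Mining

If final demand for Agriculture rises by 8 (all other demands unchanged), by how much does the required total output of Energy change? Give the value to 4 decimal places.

Form M = I − A:
  [  0.93   -0.01   -0.05   -0.08   -0.07   -0.01]
  [ -0.08    0.91   -0.13   -0.01   -0.03   -0.03]
  [ -0.13   -0.02    0.99   -0.06   -0.10   -0.04]
  [ -0.08   -0.03   -0.06    0.95   -0.09   -0.12]
  [ -0.05   -0.13   -0.02   -0.11    0.99   -0.05]
  [ -0.03   -0.03   -0.09   -0.01   -0.04    0.99]
Leontief inverse L = M⁻¹:
  [  1.1038    0.0323    0.0716    0.1095    0.0976    0.0332]
  [  0.1271    1.1161    0.1613    0.0407    0.0648    0.0498]
  [  0.1667    0.0484    1.0391    0.0958    0.1295    0.0633]
  [  0.1235    0.0619    0.0959    1.0857    0.1248    0.1449]
  [  0.0924    0.1584    0.0617    0.1349    1.0431    0.0773]
  [  0.0574    0.0462    0.1050    0.0297    0.0601    1.0230]
Total output x = L · d:
  x_0 = 1.1038·25 + 0.0323·85 + 0.0716·59 + 0.1095·82 + 0.0976·12 + 0.0332·69 = 47.0080
  x_1 = 0.1271·25 + 1.1161·85 + 0.1613·59 + 0.0407·82 + 0.0648·12 + 0.0498·69 = 115.1120
  x_2 = 0.1667·25 + 0.0484·85 + 1.0391·59 + 0.0958·82 + 0.1295·12 + 0.0633·69 = 83.3633
  x_3 = 0.1235·25 + 0.0619·85 + 0.0959·59 + 1.0857·82 + 0.1248·12 + 0.1449·69 = 114.5275
  x_4 = 0.0924·25 + 0.1584·85 + 0.0617·59 + 0.1349·82 + 1.0431·12 + 0.0773·69 = 48.3284
  x_5 = 0.0574·25 + 0.0462·85 + 0.1050·59 + 0.0297·82 + 0.0601·12 + 1.0230·69 = 85.2977
Δx_3 = L[3,4] · Δd_4 = 0.1248 · 8 = 0.9988

0.9988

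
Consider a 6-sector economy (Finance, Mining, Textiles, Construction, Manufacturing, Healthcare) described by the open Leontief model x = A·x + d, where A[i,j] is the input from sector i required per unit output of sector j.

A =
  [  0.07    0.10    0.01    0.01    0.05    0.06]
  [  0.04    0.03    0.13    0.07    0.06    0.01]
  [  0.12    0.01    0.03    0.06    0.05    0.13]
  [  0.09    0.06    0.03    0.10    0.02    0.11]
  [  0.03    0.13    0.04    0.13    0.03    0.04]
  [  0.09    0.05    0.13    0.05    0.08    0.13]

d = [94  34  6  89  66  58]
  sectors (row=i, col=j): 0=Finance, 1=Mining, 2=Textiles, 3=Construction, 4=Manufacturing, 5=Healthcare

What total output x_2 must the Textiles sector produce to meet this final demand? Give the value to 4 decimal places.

50.0329

Form M = I − A:
  [  0.93   -0.10   -0.01   -0.01   -0.05   -0.06]
  [ -0.04    0.97   -0.13   -0.07   -0.06   -0.01]
  [ -0.12   -0.01    0.97   -0.06   -0.05   -0.13]
  [ -0.09   -0.06   -0.03    0.90   -0.02   -0.11]
  [ -0.03   -0.13   -0.04   -0.13    0.97   -0.04]
  [ -0.09   -0.05   -0.13   -0.05   -0.08    0.87]
Leontief inverse L = M⁻¹:
  [  1.1024    0.1317    0.0459    0.0417    0.0759    0.0932]
  [  0.0853    1.0627    0.1582    0.1098    0.0855    0.0595]
  [  0.1716    0.0562    1.0722    0.1006    0.0853    0.1893]
  [  0.1429    0.1023    0.0755    1.1431    0.0551    0.1694]
  [  0.0783    0.1668    0.0846    0.1778    1.0608    0.0912]
  [  0.1600    0.1043    0.1862    0.1077    0.1262    1.2089]
Total output x = L · d:
  x_0 = 1.1024·94 + 0.1317·34 + 0.0459·6 + 0.0417·89 + 0.0759·66 + 0.0932·58 = 122.4943
  x_1 = 0.0853·94 + 1.0627·34 + 0.1582·6 + 0.1098·89 + 0.0855·66 + 0.0595·58 = 63.9601
  x_2 = 0.1716·94 + 0.0562·34 + 1.0722·6 + 0.1006·89 + 0.0853·66 + 0.1893·58 = 50.0329
  x_3 = 0.1429·94 + 0.1023·34 + 0.0755·6 + 1.1431·89 + 0.0551·66 + 0.1694·58 = 132.5637
  x_4 = 0.0783·94 + 0.1668·34 + 0.0846·6 + 0.1778·89 + 1.0608·66 + 0.0912·58 = 104.6738
  x_5 = 0.1600·94 + 0.1043·34 + 0.1862·6 + 0.1077·89 + 0.1262·66 + 1.2089·58 = 107.7343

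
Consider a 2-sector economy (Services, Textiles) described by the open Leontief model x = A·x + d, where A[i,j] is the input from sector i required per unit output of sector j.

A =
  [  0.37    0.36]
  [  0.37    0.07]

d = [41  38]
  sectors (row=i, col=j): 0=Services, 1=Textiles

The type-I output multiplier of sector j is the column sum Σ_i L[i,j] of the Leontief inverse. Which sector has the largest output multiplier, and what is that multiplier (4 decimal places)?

Services (2.8717)

Form M = I − A:
  [  0.63   -0.36]
  [ -0.37    0.93]
Leontief inverse L = M⁻¹:
  [  2.0543    0.7952]
  [  0.8173    1.3917]
Total output x = L · d:
  x_0 = 2.0543·41 + 0.7952·38 = 114.4467
  x_1 = 0.8173·41 + 1.3917·38 = 86.3928
Output multipliers (column sums of L):
  Services: 2.8717
  Textiles: 2.1869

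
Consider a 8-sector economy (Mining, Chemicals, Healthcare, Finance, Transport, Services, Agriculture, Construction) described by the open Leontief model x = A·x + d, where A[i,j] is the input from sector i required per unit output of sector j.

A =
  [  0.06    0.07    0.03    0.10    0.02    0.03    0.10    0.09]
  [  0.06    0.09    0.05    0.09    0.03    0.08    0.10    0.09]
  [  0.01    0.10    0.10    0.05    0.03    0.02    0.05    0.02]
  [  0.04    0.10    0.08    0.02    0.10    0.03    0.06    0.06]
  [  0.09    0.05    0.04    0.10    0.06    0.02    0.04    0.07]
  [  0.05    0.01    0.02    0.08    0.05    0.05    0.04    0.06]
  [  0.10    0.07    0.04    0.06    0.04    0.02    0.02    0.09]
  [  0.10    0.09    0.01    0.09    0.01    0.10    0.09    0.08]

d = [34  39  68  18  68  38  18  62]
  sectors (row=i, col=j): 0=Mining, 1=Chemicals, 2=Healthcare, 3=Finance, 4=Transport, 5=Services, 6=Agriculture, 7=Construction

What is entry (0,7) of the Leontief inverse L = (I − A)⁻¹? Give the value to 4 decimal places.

L[0,7] = 0.1630

Form M = I − A:
  [  0.94   -0.07   -0.03   -0.10   -0.02   -0.03   -0.10   -0.09]
  [ -0.06    0.91   -0.05   -0.09   -0.03   -0.08   -0.10   -0.09]
  [ -0.01   -0.10    0.90   -0.05   -0.03   -0.02   -0.05   -0.02]
  [ -0.04   -0.10   -0.08    0.98   -0.10   -0.03   -0.06   -0.06]
  [ -0.09   -0.05   -0.04   -0.10    0.94   -0.02   -0.04   -0.07]
  [ -0.05   -0.01   -0.02   -0.08   -0.05    0.95   -0.04   -0.06]
  [ -0.10   -0.07   -0.04   -0.06   -0.04   -0.02    0.98   -0.09]
  [ -0.10   -0.09   -0.01   -0.09   -0.01   -0.10   -0.09    0.92]
Leontief inverse L = M⁻¹:
  [  1.1261    0.1465    0.0744    0.1698    0.0619    0.0767    0.1647    0.1630]
  [  0.1351    1.1757    0.1013    0.1725    0.0784    0.1344    0.1741    0.1734]
  [  0.0529    0.1587    1.1396    0.1010    0.0610    0.0529    0.0970    0.0696]
  [  0.1025    0.1721    0.1247    1.0924    0.1383    0.0738    0.1217    0.1281]
  [  0.1498    0.1215    0.0829    0.1668    1.1004    0.0617    0.1021    0.1370]
  [  0.0959    0.0609    0.0507    0.1298    0.0817    1.0810    0.0841    0.1098]
  [  0.1570    0.1378    0.0786    0.1259    0.0747    0.0628    1.0820    0.1544]
  [  0.1736    0.1709    0.0567    0.1715    0.0567    0.1536    0.1640    1.1635]
Total output x = L · d:
  x_0 = 1.1261·34 + 0.1465·39 + 0.0744·68 + 0.1698·18 + 0.0619·68 + 0.0767·38 + 0.1647·18 + 0.1630·62 = 72.3059
  x_1 = 0.1351·34 + 1.1757·39 + 0.1013·68 + 0.1725·18 + 0.0784·68 + 0.1344·38 + 0.1741·18 + 0.1734·62 = 84.7633
  x_2 = 0.0529·34 + 0.1587·39 + 1.1396·68 + 0.1010·18 + 0.0610·68 + 0.0529·38 + 0.0970·18 + 0.0696·62 = 99.5197
  x_3 = 0.1025·34 + 0.1721·39 + 0.1247·68 + 1.0924·18 + 0.1383·68 + 0.0738·38 + 0.1217·18 + 0.1281·62 = 60.6800
  x_4 = 0.1498·34 + 0.1215·39 + 0.0829·68 + 0.1668·18 + 1.1004·68 + 0.0617·38 + 0.1021·18 + 0.1370·62 = 105.9743
  x_5 = 0.0959·34 + 0.0609·39 + 0.0507·68 + 0.1298·18 + 0.0817·68 + 1.0810·38 + 0.0841·18 + 0.1098·62 = 66.3761
  x_6 = 0.1570·34 + 0.1378·39 + 0.0786·68 + 0.1259·18 + 0.0747·68 + 0.0628·38 + 1.0820·18 + 0.1544·62 = 54.8350
  x_7 = 0.1736·34 + 0.1709·39 + 0.0567·68 + 0.1715·18 + 0.0567·68 + 0.1536·38 + 0.1640·18 + 1.1635·62 = 104.2915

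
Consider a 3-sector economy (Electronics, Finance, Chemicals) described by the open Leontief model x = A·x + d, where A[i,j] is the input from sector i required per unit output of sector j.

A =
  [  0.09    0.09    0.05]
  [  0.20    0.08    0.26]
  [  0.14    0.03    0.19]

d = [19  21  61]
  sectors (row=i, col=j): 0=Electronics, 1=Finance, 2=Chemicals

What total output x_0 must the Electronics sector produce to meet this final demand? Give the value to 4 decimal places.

Form M = I − A:
  [  0.91   -0.09   -0.05]
  [ -0.20    0.92   -0.26]
  [ -0.14   -0.03    0.81]
Leontief inverse L = M⁻¹:
  [  1.1407    0.1151    0.1074]
  [  0.3069    1.1294    0.3815]
  [  0.2085    0.0617    1.2673]
Total output x = L · d:
  x_0 = 1.1407·19 + 0.1151·21 + 0.1074·61 = 30.6393
  x_1 = 0.3069·19 + 1.1294·21 + 0.3815·61 = 52.8191
  x_2 = 0.2085·19 + 0.0617·21 + 1.2673·61 = 82.5606

30.6393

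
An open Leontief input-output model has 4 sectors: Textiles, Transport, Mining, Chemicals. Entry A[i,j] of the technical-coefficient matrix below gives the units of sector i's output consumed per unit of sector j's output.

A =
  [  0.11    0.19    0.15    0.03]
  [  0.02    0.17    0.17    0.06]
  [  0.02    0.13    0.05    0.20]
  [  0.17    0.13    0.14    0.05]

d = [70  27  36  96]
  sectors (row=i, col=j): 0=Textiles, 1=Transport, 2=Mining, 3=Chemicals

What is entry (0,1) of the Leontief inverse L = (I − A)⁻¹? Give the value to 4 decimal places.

Form M = I − A:
  [  0.89   -0.19   -0.15   -0.03]
  [ -0.02    0.83   -0.17   -0.06]
  [ -0.02   -0.13    0.95   -0.20]
  [ -0.17   -0.13   -0.14    0.95]
Leontief inverse L = M⁻¹:
  [  1.1578    0.3227    0.2569    0.1110]
  [  0.0608    1.2808    0.2590    0.1374]
  [  0.0806    0.2385    1.1462    0.2589]
  [  0.2274    0.2682    0.2503    1.1295]
Total output x = L · d:
  x_0 = 1.1578·70 + 0.3227·27 + 0.2569·36 + 0.1110·96 = 109.6683
  x_1 = 0.0608·70 + 1.2808·27 + 0.2590·36 + 0.1374·96 = 61.3530
  x_2 = 0.0806·70 + 0.2385·27 + 1.1462·36 + 0.2589·96 = 78.1986
  x_3 = 0.2274·70 + 0.2682·27 + 0.2503·36 + 1.1295·96 = 140.5972

L[0,1] = 0.3227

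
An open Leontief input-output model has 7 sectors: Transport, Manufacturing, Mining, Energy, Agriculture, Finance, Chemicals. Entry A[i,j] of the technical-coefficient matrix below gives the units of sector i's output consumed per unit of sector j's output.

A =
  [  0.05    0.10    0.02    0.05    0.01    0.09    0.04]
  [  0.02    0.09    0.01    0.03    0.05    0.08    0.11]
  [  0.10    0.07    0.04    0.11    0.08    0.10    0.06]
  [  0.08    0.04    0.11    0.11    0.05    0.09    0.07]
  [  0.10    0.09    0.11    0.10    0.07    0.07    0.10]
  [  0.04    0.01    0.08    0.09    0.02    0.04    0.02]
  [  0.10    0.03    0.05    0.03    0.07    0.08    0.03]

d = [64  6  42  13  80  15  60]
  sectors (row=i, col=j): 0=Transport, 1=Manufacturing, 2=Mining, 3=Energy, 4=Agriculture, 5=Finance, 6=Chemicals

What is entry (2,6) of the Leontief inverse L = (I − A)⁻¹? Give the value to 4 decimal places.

L[2,6] = 0.1201

Form M = I − A:
  [  0.95   -0.10   -0.02   -0.05   -0.01   -0.09   -0.04]
  [ -0.02    0.91   -0.01   -0.03   -0.05   -0.08   -0.11]
  [ -0.10   -0.07    0.96   -0.11   -0.08   -0.10   -0.06]
  [ -0.08   -0.04   -0.11    0.89   -0.05   -0.09   -0.07]
  [ -0.10   -0.09   -0.11   -0.10    0.93   -0.07   -0.10]
  [ -0.04   -0.01   -0.08   -0.09   -0.02    0.96   -0.02]
  [ -0.10   -0.03   -0.05   -0.03   -0.07   -0.08    0.97]
Leontief inverse L = M⁻¹:
  [  1.0868    0.1354    0.0544    0.0930    0.0374    0.1367    0.0769]
  [  0.0656    1.1280    0.0502    0.0757    0.0839    0.1311    0.1505]
  [  0.1681    0.1300    1.1035    0.1865    0.1266    0.1783    0.1201]
  [  0.1514    0.0980    0.1726    1.1893    0.0989    0.1697    0.1276]
  [  0.1813    0.1607    0.1784    0.1865    1.1275    0.1628    0.1698]
  [  0.0810    0.0423    0.1166    0.1373    0.0479    1.0857    0.0526]
  [  0.1472    0.0737    0.0919    0.0831    0.1013    0.1339    1.0702]
Total output x = L · d:
  x_0 = 1.0868·64 + 0.1354·6 + 0.0544·42 + 0.0930·13 + 0.0374·80 + 0.1367·15 + 0.0769·60 = 83.5171
  x_1 = 0.0656·64 + 1.1280·6 + 0.0502·42 + 0.0757·13 + 0.0839·80 + 0.1311·15 + 0.1505·60 = 31.7668
  x_2 = 0.1681·64 + 0.1300·6 + 1.1035·42 + 0.1865·13 + 0.1266·80 + 0.1783·15 + 0.1201·60 = 80.3211
  x_3 = 0.1514·64 + 0.0980·6 + 0.1726·42 + 1.1893·13 + 0.0989·80 + 0.1697·15 + 0.1276·60 = 51.0981
  x_4 = 0.1813·64 + 0.1607·6 + 0.1784·42 + 0.1865·13 + 1.1275·80 + 0.1628·15 + 0.1698·60 = 125.3183
  x_5 = 0.0810·64 + 0.0423·6 + 0.1166·42 + 0.1373·13 + 0.0479·80 + 1.0857·15 + 0.0526·60 = 35.3873
  x_6 = 0.1472·64 + 0.0737·6 + 0.0919·42 + 0.0831·13 + 0.1013·80 + 0.1339·15 + 1.0702·60 = 89.1309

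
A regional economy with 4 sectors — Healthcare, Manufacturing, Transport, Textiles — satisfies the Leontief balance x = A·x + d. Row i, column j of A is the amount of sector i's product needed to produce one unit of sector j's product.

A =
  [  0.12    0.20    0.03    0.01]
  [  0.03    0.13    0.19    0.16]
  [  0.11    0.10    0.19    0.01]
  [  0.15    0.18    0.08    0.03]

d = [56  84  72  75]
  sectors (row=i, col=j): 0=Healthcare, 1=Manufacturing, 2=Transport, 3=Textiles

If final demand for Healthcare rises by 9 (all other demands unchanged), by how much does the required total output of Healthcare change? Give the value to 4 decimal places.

Form M = I − A:
  [  0.88   -0.20   -0.03   -0.01]
  [ -0.03    0.87   -0.19   -0.16]
  [ -0.11   -0.10    0.81   -0.01]
  [ -0.15   -0.18   -0.08    0.97]
Leontief inverse L = M⁻¹:
  [  1.1719    0.2959    0.1190    0.0621]
  [  0.1190    1.2575    0.3203    0.2119]
  [  0.1765    0.1991    1.2925    0.0480]
  [  0.2179    0.2955    0.1844    1.0838]
Total output x = L · d:
  x_0 = 1.1719·56 + 0.2959·84 + 0.1190·72 + 0.0621·75 = 103.7090
  x_1 = 0.1190·56 + 1.2575·84 + 0.3203·72 + 0.2119·75 = 151.2495
  x_2 = 0.1765·56 + 0.1991·84 + 1.2925·72 + 0.0480·75 = 123.2702
  x_3 = 0.2179·56 + 0.2955·84 + 0.1844·72 + 1.0838·75 = 131.5906
Δx_0 = L[0,0] · Δd_0 = 1.1719 · 9 = 10.5472

10.5472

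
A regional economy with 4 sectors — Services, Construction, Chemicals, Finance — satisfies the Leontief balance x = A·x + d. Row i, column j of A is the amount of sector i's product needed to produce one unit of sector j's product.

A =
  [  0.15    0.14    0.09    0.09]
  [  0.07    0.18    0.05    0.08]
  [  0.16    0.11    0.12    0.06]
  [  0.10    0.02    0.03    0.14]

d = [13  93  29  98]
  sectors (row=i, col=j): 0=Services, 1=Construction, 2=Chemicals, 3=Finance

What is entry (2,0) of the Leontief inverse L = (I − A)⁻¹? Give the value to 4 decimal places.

L[2,0] = 0.2537

Form M = I − A:
  [  0.85   -0.14   -0.09   -0.09]
  [ -0.07    0.82   -0.05   -0.08]
  [ -0.16   -0.11    0.88   -0.06]
  [ -0.10   -0.02   -0.03    0.86]
Leontief inverse L = M⁻¹:
  [  1.2424    0.2357    0.1460    0.1621]
  [  0.1368    1.2583    0.0902    0.1377]
  [  0.2537    0.2045    1.1783    0.1278]
  [  0.1565    0.0638    0.0602    1.1893]
Total output x = L · d:
  x_0 = 1.2424·13 + 0.2357·93 + 0.1460·29 + 0.1621·98 = 58.1901
  x_1 = 0.1368·13 + 1.2583·93 + 0.0902·29 + 0.1377·98 = 134.9083
  x_2 = 0.2537·13 + 0.2045·93 + 1.1783·29 + 0.1278·98 = 69.0070
  x_3 = 0.1565·13 + 0.0638·93 + 0.0602·29 + 1.1893·98 = 126.2644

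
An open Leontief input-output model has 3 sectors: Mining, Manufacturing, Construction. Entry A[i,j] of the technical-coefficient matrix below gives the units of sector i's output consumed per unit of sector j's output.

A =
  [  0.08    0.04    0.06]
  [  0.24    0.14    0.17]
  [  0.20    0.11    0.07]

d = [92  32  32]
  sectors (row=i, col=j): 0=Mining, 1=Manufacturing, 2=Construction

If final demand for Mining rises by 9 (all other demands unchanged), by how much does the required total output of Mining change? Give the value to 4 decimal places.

10.0943

Form M = I − A:
  [  0.92   -0.04   -0.06]
  [ -0.24    0.86   -0.17]
  [ -0.20   -0.11    0.93]
Leontief inverse L = M⁻¹:
  [  1.1216    0.0629    0.0839]
  [  0.3693    1.2113    0.2453]
  [  0.2849    0.1568    1.1223]
Total output x = L · d:
  x_0 = 1.1216·92 + 0.0629·32 + 0.0839·32 = 107.8826
  x_1 = 0.3693·92 + 1.2113·32 + 0.2453·32 = 80.5882
  x_2 = 0.2849·92 + 0.1568·32 + 1.1223·32 = 67.1411
Δx_0 = L[0,0] · Δd_0 = 1.1216 · 9 = 10.0943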